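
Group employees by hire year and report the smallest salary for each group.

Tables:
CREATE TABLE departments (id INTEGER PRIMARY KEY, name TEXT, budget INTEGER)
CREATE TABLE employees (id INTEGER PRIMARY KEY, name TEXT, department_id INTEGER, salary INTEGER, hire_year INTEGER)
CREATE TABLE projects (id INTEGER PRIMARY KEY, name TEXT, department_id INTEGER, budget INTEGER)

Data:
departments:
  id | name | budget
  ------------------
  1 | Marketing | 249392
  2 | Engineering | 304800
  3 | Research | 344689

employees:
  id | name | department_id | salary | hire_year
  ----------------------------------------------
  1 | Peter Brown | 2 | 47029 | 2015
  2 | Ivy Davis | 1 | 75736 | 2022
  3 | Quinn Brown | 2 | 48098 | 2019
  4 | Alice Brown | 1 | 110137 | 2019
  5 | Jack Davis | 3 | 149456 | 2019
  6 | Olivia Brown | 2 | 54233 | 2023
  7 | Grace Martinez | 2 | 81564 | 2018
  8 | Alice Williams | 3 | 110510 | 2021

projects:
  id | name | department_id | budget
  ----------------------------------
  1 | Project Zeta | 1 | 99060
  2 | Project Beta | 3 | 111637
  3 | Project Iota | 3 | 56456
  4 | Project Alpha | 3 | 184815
SELECT hire_year, MIN(salary) AS min_salary FROM employees GROUP BY hire_year

Execution result:
hire_year | min_salary
2015 | 47029
2018 | 81564
2019 | 48098
2021 | 110510
2022 | 75736
2023 | 54233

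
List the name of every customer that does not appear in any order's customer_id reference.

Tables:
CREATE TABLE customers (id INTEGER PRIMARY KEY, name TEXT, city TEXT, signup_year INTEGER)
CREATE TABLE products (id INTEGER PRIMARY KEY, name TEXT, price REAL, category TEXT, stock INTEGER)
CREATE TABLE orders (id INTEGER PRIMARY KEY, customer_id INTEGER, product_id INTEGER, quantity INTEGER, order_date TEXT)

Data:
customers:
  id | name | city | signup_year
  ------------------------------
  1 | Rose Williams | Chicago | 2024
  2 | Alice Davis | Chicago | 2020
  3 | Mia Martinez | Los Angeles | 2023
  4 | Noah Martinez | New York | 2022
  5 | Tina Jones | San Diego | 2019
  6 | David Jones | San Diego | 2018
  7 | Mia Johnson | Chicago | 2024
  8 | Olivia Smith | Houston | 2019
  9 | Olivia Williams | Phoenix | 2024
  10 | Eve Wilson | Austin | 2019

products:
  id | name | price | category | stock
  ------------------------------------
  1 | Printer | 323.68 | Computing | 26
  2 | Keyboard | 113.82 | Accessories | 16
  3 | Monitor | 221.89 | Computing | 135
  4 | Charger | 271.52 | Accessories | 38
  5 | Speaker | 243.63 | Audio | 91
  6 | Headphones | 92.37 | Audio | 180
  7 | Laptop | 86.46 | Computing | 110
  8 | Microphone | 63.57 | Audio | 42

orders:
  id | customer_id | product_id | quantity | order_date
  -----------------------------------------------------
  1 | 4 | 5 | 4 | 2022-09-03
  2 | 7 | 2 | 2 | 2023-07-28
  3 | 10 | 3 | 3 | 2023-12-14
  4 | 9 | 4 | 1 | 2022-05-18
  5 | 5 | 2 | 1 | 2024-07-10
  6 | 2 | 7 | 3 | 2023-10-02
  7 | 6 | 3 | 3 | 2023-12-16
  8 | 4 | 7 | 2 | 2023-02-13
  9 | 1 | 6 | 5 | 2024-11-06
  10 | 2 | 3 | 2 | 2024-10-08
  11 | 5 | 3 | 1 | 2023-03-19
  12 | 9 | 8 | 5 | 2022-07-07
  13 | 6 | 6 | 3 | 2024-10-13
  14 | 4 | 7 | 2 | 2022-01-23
SELECT p.name FROM customers p LEFT JOIN orders c ON c.customer_id = p.id WHERE c.id IS NULL

Execution result:
name
Mia Martinez
Olivia Smith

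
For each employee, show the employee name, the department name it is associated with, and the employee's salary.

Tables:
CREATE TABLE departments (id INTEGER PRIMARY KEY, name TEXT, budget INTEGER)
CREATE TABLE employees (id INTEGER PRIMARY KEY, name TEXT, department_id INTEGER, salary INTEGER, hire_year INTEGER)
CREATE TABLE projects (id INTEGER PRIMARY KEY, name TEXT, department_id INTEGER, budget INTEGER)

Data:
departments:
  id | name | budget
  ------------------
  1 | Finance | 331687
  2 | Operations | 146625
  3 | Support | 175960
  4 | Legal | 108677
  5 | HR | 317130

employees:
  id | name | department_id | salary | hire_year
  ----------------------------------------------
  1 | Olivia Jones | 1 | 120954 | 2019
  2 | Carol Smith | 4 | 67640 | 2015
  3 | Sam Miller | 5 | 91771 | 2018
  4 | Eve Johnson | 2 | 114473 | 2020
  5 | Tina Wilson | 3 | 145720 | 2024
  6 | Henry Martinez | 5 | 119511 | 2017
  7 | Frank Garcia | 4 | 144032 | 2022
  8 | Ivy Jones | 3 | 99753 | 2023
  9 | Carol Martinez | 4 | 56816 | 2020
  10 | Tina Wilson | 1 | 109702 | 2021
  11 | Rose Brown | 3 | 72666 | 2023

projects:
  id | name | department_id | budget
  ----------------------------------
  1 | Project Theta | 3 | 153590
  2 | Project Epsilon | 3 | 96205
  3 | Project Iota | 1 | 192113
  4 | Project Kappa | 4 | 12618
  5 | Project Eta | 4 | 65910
SELECT c.name, p.name AS department, c.salary FROM employees c JOIN departments p ON c.department_id = p.id

Execution result:
name | department | salary
Olivia Jones | Finance | 120954
Carol Smith | Legal | 67640
Sam Miller | HR | 91771
Eve Johnson | Operations | 114473
Tina Wilson | Support | 145720
Henry Martinez | HR | 119511
Frank Garcia | Legal | 144032
Ivy Jones | Support | 99753
Carol Martinez | Legal | 56816
Tina Wilson | Finance | 109702
Rose Brown | Support | 72666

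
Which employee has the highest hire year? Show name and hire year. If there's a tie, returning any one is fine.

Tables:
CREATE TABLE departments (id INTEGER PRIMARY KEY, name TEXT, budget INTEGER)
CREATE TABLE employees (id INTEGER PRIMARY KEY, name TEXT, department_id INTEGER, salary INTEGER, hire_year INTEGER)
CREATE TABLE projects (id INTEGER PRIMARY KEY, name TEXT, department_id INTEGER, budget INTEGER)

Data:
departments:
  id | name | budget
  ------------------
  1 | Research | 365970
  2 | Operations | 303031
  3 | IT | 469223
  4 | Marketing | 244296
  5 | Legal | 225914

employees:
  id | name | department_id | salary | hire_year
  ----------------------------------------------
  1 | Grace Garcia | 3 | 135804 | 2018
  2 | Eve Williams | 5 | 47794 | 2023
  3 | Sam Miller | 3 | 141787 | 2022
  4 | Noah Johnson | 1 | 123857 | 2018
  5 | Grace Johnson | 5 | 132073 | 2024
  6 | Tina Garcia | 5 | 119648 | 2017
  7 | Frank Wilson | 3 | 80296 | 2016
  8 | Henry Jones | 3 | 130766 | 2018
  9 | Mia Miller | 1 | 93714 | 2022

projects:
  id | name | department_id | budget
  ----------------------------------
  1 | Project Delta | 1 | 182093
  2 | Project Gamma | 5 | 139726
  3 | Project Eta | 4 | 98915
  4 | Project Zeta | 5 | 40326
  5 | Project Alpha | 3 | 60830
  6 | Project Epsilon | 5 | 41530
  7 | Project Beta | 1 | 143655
SELECT name, hire_year FROM employees ORDER BY hire_year DESC LIMIT 1

Execution result:
name | hire_year
Grace Johnson | 2024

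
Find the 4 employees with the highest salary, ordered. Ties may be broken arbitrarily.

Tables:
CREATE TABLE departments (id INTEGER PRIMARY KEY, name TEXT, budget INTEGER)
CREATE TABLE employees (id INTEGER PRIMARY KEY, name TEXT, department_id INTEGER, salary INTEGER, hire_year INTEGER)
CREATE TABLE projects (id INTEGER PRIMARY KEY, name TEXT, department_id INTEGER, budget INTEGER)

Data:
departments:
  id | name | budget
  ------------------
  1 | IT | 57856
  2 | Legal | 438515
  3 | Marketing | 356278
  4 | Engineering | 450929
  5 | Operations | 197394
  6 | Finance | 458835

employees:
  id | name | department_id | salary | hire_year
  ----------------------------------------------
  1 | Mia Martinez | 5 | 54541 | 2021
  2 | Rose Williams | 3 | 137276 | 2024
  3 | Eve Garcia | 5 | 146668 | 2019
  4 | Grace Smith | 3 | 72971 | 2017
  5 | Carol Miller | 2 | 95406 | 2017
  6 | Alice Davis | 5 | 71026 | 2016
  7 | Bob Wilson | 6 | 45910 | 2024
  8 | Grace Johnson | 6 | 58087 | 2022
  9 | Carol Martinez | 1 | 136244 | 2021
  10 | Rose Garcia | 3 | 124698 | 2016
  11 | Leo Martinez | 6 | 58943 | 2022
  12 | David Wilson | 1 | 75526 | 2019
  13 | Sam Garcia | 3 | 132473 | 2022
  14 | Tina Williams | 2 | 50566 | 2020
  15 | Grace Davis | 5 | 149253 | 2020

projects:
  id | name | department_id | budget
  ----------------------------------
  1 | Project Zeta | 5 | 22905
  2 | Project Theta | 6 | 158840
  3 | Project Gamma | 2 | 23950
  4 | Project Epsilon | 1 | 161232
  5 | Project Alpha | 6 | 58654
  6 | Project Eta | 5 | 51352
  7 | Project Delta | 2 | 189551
SELECT name, salary FROM employees ORDER BY salary DESC LIMIT 4

Execution result:
name | salary
Grace Davis | 149253
Eve Garcia | 146668
Rose Williams | 137276
Carol Martinez | 136244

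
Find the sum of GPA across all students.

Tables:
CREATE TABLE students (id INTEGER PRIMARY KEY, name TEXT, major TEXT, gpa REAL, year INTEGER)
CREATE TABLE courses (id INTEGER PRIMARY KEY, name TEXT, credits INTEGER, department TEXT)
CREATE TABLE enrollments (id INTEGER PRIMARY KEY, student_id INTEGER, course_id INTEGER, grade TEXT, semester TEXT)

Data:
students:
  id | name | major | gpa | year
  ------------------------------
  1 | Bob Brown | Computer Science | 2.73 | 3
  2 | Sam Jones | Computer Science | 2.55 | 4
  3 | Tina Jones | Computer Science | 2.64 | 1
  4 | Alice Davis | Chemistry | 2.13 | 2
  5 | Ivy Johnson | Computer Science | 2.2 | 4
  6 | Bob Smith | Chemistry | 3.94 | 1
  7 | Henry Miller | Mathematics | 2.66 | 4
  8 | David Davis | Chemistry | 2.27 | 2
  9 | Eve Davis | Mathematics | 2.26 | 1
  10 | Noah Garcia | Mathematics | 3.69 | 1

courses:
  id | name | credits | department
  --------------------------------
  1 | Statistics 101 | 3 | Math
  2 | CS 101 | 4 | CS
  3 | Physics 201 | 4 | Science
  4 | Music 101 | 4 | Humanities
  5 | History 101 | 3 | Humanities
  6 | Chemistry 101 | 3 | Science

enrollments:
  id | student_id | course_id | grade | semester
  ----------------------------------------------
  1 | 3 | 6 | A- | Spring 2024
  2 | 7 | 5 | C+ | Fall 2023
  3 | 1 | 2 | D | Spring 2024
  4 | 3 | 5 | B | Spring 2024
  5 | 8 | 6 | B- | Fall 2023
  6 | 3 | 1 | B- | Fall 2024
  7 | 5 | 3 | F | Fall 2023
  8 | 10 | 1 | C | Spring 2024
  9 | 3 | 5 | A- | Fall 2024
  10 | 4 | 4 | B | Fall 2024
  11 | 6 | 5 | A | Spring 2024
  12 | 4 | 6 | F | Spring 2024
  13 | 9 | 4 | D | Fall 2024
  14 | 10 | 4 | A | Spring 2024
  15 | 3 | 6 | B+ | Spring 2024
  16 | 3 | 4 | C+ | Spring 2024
SELECT SUM(gpa) FROM students

Execution result:
27.07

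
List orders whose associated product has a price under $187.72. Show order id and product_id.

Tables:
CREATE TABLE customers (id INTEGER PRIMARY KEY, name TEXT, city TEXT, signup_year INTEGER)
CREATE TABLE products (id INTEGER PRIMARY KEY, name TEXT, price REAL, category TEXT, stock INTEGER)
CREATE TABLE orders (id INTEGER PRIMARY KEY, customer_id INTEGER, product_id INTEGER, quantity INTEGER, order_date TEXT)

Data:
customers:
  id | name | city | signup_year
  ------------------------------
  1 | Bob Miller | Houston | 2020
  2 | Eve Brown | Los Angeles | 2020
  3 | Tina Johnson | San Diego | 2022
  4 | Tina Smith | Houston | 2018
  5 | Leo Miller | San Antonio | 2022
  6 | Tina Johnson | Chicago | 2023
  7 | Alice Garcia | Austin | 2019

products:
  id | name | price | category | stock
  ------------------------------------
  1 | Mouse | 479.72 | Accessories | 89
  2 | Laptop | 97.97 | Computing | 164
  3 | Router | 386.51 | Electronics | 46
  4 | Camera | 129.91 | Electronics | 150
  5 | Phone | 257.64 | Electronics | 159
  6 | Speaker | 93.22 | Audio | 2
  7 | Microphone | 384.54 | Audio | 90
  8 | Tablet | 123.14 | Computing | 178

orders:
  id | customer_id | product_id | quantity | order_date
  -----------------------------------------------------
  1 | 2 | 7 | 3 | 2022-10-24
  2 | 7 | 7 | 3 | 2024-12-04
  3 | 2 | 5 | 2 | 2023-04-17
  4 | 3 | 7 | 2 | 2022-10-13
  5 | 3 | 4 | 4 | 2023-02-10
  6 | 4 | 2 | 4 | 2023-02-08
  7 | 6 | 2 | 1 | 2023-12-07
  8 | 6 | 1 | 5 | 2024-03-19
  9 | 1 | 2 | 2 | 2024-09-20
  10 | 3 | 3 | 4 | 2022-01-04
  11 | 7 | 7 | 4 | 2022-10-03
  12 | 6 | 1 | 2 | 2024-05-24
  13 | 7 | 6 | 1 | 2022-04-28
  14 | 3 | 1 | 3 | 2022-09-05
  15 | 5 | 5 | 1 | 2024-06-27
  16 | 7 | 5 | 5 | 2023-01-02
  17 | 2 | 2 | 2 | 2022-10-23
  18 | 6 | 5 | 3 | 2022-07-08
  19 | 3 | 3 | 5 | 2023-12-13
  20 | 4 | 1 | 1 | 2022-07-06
SELECT id, product_id FROM orders WHERE product_id IN (SELECT id FROM products WHERE price < 187.72)

Execution result:
id | product_id
5 | 4
6 | 2
7 | 2
9 | 2
13 | 6
17 | 2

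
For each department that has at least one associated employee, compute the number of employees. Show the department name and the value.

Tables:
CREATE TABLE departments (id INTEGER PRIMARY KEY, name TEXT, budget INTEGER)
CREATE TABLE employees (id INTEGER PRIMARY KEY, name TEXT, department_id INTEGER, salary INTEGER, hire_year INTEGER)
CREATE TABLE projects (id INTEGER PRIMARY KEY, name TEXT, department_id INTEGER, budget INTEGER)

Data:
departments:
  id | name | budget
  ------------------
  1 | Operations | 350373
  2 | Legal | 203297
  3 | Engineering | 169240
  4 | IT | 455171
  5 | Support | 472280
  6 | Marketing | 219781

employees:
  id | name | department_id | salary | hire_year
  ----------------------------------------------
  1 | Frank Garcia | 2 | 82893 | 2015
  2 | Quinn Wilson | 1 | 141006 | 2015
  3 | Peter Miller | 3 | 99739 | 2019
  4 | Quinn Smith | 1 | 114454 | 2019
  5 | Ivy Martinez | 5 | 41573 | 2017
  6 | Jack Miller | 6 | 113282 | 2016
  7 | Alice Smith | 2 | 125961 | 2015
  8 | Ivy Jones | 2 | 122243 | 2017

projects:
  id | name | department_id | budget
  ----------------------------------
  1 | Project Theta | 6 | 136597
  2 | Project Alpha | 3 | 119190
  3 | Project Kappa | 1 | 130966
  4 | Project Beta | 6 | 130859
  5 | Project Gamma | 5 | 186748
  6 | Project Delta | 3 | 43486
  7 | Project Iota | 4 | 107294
SELECT p.name, COUNT(*) AS n FROM employees c JOIN departments p ON c.department_id = p.id GROUP BY p.id, p.name

Execution result:
name | n
Operations | 2
Legal | 3
Engineering | 1
Support | 1
Marketing | 1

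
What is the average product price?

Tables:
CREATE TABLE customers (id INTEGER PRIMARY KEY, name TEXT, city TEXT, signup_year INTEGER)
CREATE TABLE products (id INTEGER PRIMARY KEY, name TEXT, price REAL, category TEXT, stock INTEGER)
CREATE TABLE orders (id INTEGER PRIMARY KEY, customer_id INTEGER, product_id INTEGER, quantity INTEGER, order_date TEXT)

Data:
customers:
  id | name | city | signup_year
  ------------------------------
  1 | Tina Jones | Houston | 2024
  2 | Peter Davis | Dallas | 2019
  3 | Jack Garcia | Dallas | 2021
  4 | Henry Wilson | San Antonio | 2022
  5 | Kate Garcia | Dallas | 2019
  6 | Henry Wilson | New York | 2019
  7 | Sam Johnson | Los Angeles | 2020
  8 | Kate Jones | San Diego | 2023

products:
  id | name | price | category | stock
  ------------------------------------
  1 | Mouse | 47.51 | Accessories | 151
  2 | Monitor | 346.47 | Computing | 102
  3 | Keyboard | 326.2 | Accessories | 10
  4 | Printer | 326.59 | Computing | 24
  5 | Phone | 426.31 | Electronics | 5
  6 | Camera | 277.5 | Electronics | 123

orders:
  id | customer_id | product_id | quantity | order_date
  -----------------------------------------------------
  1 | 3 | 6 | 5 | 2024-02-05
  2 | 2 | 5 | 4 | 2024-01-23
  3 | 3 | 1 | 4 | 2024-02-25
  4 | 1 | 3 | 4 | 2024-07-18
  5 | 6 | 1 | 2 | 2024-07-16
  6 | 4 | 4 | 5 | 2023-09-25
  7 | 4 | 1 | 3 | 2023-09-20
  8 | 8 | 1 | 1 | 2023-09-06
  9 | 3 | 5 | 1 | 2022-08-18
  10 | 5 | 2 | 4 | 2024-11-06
SELECT AVG(price) FROM products

Execution result:
291.76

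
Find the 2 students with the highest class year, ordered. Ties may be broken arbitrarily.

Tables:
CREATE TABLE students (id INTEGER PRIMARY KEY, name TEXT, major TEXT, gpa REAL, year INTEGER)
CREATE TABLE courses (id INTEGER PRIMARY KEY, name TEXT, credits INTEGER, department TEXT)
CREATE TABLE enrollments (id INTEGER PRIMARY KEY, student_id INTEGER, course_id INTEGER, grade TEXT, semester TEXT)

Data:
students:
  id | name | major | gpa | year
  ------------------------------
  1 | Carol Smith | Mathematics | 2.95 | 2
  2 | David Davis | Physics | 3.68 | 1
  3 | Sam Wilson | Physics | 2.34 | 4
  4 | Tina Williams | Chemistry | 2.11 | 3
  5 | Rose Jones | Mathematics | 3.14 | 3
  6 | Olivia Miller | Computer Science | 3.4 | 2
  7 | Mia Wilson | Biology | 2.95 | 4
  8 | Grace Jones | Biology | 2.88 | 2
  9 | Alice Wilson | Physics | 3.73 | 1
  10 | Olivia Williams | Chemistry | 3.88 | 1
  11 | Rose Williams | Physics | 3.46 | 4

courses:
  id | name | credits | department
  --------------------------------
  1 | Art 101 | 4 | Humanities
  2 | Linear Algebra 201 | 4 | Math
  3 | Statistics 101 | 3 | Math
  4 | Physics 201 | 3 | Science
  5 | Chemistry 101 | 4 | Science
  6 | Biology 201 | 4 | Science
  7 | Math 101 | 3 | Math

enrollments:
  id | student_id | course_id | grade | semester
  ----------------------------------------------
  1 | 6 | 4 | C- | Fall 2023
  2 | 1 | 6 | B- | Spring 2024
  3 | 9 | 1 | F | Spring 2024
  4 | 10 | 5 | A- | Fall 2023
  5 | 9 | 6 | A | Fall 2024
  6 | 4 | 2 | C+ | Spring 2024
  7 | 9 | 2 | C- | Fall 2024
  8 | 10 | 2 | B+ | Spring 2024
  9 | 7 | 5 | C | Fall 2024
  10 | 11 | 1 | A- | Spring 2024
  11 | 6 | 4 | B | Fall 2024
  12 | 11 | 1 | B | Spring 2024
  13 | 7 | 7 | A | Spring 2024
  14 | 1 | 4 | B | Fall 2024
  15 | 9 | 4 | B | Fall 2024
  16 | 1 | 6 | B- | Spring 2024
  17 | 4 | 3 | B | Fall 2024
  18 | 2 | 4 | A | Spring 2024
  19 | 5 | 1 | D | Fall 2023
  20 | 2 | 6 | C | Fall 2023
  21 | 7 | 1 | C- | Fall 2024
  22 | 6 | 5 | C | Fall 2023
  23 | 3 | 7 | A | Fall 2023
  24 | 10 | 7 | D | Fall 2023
SELECT name, year FROM students ORDER BY year DESC LIMIT 2

Execution result:
name | year
Sam Wilson | 4
Mia Wilson | 4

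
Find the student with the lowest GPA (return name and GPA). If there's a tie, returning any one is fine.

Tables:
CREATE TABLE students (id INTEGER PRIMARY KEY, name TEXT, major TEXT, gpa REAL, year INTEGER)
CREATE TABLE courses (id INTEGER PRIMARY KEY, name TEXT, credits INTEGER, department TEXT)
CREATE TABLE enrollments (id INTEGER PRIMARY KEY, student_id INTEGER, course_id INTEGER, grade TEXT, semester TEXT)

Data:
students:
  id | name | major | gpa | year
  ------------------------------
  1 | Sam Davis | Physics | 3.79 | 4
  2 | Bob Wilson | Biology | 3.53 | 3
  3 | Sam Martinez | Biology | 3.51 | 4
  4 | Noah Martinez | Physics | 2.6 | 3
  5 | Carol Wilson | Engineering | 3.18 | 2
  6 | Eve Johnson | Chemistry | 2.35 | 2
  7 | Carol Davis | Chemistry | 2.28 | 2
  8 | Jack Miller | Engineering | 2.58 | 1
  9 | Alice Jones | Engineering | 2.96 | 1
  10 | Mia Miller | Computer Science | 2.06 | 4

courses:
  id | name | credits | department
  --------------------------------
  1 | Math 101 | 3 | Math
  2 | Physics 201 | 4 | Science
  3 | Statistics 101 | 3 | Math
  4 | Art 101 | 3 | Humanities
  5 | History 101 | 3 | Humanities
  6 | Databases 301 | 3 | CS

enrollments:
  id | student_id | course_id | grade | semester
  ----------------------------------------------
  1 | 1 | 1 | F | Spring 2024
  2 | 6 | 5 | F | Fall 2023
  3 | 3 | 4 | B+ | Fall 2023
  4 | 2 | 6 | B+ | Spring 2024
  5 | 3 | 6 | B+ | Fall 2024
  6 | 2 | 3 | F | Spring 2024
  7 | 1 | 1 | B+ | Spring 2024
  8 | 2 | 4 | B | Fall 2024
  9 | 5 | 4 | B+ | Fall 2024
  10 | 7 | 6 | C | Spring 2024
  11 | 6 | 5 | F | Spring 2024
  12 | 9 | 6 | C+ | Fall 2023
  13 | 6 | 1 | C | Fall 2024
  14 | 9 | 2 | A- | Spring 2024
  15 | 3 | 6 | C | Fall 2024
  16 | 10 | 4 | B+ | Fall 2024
SELECT name, gpa FROM students ORDER BY gpa ASC LIMIT 1

Execution result:
name | gpa
Mia Miller | 2.06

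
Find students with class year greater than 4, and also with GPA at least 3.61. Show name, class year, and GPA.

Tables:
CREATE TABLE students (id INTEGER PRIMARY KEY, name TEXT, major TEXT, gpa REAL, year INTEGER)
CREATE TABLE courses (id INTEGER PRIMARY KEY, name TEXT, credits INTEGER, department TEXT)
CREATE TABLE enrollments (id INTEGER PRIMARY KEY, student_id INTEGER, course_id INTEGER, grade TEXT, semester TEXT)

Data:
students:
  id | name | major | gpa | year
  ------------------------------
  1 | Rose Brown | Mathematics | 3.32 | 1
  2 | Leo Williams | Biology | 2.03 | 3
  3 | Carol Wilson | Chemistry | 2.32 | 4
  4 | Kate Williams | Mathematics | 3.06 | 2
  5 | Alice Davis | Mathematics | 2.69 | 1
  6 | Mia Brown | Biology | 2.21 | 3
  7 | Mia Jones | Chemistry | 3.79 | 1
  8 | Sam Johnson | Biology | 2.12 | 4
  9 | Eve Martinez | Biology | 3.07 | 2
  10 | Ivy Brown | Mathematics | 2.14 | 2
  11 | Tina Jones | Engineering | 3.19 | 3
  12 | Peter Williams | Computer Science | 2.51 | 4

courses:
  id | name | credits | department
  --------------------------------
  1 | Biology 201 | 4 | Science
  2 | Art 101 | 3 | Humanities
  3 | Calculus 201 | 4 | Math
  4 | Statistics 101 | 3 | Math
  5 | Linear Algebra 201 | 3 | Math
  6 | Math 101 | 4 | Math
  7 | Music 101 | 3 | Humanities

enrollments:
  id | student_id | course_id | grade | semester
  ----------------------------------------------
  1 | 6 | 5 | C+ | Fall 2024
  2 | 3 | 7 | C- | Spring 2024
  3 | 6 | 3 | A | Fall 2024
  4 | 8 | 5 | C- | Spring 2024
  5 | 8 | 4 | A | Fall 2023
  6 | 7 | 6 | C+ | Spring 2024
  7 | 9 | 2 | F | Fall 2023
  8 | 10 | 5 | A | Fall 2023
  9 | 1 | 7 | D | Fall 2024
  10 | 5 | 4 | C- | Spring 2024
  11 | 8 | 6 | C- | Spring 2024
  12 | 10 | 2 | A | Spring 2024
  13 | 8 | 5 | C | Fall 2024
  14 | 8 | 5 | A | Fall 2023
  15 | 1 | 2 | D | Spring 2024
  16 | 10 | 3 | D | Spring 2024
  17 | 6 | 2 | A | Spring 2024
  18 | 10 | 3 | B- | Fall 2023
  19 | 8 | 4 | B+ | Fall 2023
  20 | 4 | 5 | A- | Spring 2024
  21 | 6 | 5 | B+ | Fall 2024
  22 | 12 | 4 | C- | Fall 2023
SELECT name, year, gpa FROM students WHERE year > 4 AND gpa >= 3.61

Execution result:
(no rows)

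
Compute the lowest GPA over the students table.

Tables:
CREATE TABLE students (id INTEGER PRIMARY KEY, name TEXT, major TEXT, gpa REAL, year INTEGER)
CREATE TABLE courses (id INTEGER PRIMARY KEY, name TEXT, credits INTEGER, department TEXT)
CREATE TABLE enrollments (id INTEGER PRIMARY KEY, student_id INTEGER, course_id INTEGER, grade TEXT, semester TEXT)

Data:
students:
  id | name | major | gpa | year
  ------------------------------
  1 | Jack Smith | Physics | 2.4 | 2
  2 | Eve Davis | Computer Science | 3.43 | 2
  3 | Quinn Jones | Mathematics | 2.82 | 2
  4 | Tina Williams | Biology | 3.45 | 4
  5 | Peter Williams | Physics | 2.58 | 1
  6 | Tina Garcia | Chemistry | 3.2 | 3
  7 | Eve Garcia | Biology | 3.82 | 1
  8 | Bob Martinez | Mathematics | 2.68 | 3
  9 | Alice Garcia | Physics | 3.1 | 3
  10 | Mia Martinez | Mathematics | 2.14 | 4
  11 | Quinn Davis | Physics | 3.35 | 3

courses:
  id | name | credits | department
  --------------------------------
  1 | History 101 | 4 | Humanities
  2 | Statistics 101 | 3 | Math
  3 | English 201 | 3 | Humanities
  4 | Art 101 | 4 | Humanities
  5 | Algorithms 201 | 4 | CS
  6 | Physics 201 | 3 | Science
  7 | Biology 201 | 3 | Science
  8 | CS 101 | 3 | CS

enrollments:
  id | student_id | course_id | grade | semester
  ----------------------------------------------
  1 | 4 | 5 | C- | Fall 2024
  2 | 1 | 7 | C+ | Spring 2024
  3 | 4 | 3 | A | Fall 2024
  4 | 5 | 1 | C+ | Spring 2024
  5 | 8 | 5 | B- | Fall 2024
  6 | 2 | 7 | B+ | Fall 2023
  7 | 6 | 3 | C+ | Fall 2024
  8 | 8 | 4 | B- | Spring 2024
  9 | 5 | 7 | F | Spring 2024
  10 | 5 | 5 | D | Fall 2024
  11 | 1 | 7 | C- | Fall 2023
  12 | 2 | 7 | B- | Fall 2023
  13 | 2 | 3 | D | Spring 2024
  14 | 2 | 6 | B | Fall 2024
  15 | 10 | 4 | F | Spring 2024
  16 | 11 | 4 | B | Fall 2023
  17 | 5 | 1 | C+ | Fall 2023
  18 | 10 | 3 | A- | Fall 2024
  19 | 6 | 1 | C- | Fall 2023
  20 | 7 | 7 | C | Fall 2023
SELECT MIN(gpa) FROM students

Execution result:
2.14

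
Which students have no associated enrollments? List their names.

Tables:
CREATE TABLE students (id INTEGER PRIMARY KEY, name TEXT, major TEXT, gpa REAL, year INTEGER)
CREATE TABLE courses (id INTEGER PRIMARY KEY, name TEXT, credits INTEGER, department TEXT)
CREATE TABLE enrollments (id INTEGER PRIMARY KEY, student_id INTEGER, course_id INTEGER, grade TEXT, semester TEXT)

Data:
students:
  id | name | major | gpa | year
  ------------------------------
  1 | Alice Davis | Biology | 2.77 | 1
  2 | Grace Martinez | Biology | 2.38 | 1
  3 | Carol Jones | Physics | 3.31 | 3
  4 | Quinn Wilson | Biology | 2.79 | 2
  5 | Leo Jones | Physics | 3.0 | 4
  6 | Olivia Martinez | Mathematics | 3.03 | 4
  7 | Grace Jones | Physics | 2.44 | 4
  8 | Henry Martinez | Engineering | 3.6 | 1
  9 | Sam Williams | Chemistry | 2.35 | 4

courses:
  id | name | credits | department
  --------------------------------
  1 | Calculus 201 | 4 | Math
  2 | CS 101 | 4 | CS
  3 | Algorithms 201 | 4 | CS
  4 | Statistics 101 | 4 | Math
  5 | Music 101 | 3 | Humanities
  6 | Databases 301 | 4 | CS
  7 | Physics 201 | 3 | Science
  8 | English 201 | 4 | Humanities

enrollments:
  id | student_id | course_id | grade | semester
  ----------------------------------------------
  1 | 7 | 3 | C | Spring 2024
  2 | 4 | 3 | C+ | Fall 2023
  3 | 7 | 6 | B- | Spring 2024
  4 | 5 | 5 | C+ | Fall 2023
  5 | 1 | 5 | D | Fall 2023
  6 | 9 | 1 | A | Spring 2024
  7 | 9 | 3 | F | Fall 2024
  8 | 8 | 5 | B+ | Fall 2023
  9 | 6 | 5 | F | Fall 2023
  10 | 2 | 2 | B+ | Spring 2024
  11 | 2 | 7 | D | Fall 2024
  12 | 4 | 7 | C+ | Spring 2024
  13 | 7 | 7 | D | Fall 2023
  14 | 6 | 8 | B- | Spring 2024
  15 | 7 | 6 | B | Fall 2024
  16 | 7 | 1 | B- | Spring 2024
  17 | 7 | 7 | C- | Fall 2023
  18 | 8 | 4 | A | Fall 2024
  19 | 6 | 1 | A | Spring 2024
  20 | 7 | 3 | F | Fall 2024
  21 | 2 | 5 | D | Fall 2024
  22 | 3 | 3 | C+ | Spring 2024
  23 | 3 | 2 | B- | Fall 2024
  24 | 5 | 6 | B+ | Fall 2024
SELECT p.name FROM students p LEFT JOIN enrollments c ON c.student_id = p.id WHERE c.id IS NULL

Execution result:
(no rows)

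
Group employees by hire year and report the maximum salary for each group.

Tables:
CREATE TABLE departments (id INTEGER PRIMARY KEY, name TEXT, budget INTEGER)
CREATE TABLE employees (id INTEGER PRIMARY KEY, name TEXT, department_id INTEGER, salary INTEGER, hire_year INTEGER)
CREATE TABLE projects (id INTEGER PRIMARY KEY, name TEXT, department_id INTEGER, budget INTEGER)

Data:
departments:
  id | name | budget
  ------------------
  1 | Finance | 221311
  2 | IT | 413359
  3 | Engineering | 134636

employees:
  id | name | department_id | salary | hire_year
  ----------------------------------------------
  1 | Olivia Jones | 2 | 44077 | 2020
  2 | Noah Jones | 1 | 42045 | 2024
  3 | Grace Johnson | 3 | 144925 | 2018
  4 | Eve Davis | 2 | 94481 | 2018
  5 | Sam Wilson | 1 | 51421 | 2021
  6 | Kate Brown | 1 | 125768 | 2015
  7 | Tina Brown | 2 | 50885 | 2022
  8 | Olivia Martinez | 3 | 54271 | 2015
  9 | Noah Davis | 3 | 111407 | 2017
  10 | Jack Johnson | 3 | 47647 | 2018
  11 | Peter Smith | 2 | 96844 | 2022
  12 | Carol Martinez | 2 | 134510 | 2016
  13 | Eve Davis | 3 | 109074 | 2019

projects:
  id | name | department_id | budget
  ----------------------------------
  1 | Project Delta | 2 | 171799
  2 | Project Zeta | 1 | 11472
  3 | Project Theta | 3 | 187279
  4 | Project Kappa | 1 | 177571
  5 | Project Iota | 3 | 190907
SELECT hire_year, MAX(salary) AS max_salary FROM employees GROUP BY hire_year

Execution result:
hire_year | max_salary
2015 | 125768
2016 | 134510
2017 | 111407
2018 | 144925
2019 | 109074
2020 | 44077
2021 | 51421
2022 | 96844
2024 | 42045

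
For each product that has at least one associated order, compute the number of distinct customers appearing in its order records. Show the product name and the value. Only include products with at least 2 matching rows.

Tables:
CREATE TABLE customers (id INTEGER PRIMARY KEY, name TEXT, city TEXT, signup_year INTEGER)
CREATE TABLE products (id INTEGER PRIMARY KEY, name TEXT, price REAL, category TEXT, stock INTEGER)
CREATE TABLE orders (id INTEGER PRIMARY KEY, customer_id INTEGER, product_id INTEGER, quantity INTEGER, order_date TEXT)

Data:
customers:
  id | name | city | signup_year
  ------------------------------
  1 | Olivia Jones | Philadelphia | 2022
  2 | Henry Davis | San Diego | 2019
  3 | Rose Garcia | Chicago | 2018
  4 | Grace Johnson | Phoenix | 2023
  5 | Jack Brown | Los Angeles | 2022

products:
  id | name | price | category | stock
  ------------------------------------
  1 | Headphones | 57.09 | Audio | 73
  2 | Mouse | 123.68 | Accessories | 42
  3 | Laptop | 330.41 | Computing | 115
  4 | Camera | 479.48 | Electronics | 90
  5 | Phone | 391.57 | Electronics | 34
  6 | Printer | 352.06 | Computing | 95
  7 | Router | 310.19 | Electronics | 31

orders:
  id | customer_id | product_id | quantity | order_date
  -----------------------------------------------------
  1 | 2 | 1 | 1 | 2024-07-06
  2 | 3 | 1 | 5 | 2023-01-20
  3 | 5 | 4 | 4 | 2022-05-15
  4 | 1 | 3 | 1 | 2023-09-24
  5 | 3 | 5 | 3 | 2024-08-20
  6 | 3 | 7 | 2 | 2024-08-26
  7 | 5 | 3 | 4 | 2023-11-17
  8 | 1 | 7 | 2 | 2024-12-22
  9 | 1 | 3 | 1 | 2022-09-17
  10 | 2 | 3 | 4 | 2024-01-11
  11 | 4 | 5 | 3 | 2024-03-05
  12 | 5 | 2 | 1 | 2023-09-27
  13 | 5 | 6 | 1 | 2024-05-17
SELECT p.name, COUNT(DISTINCT c.customer_id) AS distinct_customer_count FROM orders c JOIN products p ON c.product_id = p.id GROUP BY p.id, p.name HAVING COUNT(*) >= 2

Execution result:
name | distinct_customer_count
Headphones | 2
Laptop | 3
Phone | 2
Router | 2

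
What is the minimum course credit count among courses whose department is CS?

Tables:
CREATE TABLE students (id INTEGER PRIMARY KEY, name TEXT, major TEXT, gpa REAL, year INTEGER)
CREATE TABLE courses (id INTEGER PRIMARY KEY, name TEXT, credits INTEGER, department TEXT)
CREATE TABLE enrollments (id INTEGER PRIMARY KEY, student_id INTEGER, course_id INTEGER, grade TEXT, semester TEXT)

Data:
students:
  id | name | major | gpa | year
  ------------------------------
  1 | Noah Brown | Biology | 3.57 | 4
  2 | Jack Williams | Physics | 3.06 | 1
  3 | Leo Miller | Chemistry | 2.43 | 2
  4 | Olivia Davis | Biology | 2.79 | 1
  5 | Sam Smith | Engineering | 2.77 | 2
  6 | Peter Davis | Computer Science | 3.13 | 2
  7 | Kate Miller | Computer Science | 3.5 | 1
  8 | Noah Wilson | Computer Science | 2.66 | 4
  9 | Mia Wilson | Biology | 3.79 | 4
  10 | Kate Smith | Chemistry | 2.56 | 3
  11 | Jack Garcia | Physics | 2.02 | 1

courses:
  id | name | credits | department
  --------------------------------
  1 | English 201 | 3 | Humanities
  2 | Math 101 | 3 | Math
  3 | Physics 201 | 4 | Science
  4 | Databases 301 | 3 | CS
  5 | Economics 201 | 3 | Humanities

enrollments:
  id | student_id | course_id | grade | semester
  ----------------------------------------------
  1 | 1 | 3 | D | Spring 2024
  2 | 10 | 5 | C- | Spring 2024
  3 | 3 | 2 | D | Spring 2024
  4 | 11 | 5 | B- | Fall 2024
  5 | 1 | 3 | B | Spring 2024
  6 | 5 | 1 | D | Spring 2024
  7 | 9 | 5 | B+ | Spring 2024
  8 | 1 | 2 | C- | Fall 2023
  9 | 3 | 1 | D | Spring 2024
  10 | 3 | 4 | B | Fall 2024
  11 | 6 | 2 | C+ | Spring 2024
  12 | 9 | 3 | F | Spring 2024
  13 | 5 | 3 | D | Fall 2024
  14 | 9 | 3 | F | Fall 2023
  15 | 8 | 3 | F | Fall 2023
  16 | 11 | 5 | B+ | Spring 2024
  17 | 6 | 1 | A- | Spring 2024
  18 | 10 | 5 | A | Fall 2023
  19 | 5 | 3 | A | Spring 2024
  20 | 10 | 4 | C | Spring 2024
SELECT MIN(credits) FROM courses WHERE department = 'CS'

Execution result:
3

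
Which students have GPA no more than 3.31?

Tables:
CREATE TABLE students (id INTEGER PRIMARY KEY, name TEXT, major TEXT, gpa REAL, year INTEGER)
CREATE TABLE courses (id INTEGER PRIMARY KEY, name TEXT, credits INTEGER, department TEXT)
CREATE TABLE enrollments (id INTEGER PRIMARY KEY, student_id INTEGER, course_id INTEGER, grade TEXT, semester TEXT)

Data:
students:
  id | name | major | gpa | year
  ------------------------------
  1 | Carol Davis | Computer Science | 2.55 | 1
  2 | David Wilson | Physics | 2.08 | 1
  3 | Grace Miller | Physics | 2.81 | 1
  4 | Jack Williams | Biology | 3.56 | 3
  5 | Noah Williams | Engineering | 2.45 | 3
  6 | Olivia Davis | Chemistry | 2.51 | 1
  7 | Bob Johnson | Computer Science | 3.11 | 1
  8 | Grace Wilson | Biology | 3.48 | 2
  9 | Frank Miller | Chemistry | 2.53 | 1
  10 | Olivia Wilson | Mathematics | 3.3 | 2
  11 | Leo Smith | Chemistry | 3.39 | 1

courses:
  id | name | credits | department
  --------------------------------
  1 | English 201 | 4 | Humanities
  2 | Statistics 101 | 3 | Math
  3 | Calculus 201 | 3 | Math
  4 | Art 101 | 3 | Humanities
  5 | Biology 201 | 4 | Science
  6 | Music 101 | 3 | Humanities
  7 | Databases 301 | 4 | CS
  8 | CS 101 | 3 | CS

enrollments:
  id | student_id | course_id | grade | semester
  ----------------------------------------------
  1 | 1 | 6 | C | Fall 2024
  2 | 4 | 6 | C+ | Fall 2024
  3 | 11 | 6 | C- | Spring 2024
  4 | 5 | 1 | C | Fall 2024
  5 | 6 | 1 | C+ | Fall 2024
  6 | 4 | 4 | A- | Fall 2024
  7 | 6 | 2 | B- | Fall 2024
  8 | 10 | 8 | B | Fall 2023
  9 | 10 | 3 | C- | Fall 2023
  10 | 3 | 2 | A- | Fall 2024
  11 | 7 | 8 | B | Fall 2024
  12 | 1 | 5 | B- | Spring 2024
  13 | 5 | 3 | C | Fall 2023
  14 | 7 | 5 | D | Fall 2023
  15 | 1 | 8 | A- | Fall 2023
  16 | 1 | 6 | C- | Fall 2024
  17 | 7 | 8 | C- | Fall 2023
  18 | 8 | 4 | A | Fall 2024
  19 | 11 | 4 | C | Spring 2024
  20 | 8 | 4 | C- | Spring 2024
SELECT name, gpa FROM students WHERE gpa <= 3.31

Execution result:
name | gpa
Carol Davis | 2.55
David Wilson | 2.08
Grace Miller | 2.81
Noah Williams | 2.45
Olivia Davis | 2.51
Bob Johnson | 3.11
Frank Miller | 2.53
Olivia Wilson | 3.30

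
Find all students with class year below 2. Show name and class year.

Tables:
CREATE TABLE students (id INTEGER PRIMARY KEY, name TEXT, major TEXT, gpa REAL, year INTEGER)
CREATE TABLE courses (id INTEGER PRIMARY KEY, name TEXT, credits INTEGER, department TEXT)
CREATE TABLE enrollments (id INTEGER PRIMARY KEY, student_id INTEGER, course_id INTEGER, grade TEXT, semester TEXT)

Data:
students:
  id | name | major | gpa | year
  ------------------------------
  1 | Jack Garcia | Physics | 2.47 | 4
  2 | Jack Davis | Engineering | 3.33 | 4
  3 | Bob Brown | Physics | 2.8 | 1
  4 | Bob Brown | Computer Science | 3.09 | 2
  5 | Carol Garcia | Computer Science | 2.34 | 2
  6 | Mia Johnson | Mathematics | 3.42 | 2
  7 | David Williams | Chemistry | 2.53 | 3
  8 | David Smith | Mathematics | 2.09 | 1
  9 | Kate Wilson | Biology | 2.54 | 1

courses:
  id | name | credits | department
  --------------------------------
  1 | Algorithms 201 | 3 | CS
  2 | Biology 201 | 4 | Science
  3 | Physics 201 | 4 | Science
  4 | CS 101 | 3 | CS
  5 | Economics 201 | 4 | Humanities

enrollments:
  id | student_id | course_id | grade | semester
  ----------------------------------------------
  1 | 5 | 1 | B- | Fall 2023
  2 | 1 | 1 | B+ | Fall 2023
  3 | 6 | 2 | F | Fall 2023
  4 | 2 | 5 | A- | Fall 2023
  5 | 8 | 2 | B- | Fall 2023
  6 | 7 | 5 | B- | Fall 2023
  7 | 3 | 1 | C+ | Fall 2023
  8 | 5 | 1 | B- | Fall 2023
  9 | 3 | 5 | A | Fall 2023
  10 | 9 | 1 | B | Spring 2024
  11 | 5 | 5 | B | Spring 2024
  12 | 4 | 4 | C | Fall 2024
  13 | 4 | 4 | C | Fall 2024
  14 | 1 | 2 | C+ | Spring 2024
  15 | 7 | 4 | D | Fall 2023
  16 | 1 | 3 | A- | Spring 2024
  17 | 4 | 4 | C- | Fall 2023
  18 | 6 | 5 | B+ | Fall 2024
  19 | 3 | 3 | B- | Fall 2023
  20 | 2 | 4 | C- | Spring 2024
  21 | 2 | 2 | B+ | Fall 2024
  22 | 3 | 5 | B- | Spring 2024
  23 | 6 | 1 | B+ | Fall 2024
SELECT name, year FROM students WHERE year < 2

Execution result:
name | year
Bob Brown | 1
David Smith | 1
Kate Wilson | 1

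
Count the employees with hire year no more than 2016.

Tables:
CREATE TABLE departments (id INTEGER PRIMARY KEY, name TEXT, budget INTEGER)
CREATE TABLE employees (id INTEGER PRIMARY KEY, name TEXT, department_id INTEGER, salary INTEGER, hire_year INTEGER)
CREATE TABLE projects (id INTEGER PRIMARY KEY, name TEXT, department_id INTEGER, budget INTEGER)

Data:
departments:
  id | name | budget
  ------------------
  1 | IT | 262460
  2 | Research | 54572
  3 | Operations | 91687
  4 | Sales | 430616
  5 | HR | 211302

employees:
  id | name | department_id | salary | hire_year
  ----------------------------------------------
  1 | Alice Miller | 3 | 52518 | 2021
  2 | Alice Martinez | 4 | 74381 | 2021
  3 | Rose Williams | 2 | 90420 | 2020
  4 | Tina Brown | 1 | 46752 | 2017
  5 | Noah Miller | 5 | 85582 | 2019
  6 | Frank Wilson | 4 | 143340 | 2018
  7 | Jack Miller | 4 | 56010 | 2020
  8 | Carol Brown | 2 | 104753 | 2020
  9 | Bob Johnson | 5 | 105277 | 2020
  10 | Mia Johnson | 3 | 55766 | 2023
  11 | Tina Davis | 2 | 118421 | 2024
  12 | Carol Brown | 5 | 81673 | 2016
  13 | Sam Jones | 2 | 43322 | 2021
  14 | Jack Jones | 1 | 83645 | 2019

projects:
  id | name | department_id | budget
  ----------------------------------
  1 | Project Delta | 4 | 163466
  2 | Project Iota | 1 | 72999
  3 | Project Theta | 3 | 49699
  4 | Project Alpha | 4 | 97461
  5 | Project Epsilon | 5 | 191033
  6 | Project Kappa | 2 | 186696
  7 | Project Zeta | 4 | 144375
SELECT COUNT(*) FROM employees WHERE hire_year <= 2016

Execution result:
1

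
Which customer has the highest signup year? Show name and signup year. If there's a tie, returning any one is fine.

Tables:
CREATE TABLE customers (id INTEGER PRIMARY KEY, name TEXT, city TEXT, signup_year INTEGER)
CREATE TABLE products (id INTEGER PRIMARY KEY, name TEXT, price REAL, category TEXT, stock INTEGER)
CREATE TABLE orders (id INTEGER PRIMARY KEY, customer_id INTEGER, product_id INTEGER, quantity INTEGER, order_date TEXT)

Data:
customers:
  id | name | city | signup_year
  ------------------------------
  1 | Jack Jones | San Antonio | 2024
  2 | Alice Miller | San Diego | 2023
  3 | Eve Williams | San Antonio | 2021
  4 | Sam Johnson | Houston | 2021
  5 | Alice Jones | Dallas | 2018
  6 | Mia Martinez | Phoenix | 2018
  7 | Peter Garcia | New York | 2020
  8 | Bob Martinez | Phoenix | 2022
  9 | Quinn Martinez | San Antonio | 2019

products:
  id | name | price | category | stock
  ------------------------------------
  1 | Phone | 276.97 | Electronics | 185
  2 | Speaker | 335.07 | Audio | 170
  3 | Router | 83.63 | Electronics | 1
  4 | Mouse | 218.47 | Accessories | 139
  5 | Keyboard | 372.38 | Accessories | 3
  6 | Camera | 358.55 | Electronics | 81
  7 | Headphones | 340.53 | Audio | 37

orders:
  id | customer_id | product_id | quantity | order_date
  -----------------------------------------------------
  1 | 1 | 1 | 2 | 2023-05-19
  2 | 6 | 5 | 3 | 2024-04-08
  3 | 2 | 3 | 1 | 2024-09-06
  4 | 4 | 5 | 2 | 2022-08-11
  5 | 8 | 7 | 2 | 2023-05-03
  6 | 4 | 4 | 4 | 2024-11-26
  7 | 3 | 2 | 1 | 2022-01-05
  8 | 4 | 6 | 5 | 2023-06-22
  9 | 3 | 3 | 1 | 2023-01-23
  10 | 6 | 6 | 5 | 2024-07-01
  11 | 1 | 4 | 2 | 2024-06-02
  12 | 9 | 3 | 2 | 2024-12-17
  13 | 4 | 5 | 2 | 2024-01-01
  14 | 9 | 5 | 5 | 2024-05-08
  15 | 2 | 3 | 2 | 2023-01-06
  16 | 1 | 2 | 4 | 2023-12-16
SELECT name, signup_year FROM customers ORDER BY signup_year DESC LIMIT 1

Execution result:
name | signup_year
Jack Jones | 2024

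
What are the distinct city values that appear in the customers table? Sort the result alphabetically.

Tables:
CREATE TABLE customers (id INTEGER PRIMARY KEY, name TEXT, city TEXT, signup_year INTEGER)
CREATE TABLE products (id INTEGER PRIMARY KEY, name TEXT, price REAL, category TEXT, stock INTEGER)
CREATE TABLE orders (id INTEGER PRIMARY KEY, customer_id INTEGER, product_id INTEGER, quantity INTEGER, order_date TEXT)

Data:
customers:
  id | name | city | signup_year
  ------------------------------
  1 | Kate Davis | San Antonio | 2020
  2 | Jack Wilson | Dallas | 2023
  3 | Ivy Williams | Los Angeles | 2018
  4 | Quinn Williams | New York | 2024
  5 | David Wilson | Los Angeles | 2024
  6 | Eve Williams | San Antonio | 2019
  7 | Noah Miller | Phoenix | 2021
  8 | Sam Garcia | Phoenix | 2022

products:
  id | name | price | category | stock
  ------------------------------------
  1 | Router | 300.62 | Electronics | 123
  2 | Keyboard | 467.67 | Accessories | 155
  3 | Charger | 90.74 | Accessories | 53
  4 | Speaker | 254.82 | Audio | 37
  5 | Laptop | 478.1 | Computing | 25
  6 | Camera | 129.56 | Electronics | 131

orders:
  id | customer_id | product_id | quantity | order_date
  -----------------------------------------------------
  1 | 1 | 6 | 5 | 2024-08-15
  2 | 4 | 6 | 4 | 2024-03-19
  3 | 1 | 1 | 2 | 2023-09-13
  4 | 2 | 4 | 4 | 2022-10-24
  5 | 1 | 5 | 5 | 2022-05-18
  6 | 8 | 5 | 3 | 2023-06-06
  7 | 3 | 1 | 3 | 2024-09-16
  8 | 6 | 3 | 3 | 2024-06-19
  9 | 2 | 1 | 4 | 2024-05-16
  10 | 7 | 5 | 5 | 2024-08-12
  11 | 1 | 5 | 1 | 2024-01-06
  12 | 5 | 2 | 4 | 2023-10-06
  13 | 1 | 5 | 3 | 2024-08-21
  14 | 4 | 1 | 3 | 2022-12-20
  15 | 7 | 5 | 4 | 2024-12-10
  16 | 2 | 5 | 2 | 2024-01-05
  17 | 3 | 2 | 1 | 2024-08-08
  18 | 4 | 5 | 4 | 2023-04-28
SELECT DISTINCT city FROM customers ORDER BY city

Execution result:
city
Dallas
Los Angeles
New York
Phoenix
San Antonio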